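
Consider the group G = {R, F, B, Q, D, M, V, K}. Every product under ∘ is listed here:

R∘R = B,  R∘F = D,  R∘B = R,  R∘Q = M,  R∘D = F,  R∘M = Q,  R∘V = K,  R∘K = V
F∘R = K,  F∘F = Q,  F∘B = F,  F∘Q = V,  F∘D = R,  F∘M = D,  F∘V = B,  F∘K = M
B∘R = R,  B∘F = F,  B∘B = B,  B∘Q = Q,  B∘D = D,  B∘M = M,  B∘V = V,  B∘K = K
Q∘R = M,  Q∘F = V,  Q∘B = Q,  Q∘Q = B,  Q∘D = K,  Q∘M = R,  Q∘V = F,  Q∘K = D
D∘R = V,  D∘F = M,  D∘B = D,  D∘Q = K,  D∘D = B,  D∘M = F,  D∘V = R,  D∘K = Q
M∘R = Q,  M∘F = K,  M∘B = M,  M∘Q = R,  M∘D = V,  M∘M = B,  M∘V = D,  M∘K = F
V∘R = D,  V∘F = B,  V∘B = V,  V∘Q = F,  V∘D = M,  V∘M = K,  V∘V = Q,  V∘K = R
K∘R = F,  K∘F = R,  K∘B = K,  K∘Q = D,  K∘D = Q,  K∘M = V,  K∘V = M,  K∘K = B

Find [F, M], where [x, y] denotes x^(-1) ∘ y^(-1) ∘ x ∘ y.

Identity is B; from the table F^(-1) = V and M^(-1) = M.
V ∘ M = K
K ∘ F = R
R ∘ M = Q
(Structurally, G here is isomorphic to the dihedral group D_4.)

Q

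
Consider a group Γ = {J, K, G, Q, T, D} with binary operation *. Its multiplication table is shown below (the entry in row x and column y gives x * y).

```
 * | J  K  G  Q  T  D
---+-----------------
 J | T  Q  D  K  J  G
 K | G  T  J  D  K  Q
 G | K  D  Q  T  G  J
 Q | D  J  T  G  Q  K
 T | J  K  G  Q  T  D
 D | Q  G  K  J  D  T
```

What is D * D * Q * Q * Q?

T

D * D = T
T * Q = Q
Q * Q = G
G * Q = T
(Structurally, Γ here is isomorphic to the symmetric group S_3.)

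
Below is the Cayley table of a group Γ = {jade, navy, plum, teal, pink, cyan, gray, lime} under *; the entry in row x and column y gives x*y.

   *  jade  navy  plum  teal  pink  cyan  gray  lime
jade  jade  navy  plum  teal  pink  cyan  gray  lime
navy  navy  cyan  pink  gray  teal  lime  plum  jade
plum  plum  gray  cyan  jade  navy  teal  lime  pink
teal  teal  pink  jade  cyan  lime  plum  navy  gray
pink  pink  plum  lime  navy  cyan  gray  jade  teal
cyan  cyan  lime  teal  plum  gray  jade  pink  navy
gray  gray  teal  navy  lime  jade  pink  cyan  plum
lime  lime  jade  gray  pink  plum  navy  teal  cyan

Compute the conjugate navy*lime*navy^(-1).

The identity is jade. In row navy, the entry jade sits in column lime, so navy^(-1) = lime.
navy*lime = jade
jade*lime = lime

lime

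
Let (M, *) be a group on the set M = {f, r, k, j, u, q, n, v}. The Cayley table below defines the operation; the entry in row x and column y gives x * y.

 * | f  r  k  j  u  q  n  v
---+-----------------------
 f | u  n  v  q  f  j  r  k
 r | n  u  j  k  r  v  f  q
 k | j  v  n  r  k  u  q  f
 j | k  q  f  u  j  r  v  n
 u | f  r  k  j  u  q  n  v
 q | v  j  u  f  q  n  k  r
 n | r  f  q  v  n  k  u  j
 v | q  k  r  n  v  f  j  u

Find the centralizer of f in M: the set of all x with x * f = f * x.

{f, n, r, u}

Compare row f with column f entry by entry.
n * f = r = f * n, so n commutes with f.
k * f = j but f * k = v, so k does not.
Collecting the elements that commute with f: C(f) = {f, n, r, u}.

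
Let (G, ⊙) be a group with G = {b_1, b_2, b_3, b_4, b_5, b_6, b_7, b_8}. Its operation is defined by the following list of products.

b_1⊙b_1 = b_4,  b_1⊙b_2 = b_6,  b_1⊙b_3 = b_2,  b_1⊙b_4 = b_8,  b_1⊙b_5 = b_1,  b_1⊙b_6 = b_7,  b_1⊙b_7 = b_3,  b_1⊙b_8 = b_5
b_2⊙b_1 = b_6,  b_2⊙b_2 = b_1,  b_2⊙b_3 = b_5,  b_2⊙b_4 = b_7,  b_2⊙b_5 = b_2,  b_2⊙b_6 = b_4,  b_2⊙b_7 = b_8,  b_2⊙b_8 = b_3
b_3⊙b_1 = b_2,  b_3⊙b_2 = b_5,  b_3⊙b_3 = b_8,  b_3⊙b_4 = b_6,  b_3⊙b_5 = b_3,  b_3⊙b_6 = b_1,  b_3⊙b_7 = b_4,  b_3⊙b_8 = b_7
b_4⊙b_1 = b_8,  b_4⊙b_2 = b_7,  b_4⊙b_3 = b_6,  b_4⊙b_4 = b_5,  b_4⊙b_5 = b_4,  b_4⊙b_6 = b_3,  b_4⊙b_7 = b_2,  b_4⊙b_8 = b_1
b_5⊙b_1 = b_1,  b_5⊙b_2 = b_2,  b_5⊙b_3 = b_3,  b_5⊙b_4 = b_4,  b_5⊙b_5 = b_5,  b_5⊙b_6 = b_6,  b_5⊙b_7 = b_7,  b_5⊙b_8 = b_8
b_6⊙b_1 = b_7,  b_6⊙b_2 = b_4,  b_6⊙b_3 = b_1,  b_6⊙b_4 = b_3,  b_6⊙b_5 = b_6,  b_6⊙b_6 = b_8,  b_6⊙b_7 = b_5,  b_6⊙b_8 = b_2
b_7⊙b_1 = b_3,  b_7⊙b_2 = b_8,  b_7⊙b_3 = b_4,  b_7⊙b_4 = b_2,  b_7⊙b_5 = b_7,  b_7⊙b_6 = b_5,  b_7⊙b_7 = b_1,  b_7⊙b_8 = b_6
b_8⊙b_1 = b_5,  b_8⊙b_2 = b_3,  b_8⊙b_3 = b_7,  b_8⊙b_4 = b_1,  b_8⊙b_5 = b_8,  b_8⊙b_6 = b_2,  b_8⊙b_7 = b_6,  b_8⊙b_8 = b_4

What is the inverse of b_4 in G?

First locate the identity: row b_5 matches the header, so b_5 is the identity.
Scan row b_4 for b_5: b_4 ⊙ b_4 = b_5. Hence b_4^(-1) = b_4.
(Structurally, G here is isomorphic to the cyclic group Z_8.)

b_4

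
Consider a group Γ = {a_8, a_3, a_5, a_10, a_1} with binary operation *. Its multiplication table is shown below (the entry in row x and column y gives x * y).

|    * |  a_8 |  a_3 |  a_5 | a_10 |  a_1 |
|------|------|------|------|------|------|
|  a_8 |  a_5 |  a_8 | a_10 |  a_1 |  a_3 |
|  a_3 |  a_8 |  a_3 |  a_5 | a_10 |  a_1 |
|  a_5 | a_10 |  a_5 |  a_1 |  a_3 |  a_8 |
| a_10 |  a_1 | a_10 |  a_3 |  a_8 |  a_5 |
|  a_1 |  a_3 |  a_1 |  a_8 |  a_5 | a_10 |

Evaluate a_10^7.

a_10^1 = a_10
a_10^2 = a_10 * a_10 = a_8
a_10^3 = a_8 * a_10 = a_1
a_10^4 = a_1 * a_10 = a_5
a_10^5 = a_5 * a_10 = a_3
a_10^6 = a_3 * a_10 = a_10
a_10^7 = a_10 * a_10 = a_8

a_8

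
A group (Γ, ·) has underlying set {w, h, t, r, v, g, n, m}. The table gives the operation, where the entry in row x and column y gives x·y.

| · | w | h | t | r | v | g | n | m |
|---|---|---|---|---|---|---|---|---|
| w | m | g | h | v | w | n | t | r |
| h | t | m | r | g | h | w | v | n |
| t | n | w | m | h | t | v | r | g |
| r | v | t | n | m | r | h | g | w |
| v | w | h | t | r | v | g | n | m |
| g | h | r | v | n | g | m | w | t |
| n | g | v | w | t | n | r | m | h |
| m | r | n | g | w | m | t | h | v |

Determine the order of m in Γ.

The identity element is v (its row matches the header).
m^1 = m
m^2 = m·m = v
The first power of m equal to the identity is m^2, so ord(m) = 2.
(Structurally, Γ here is isomorphic to the quaternion group Q_8.)

2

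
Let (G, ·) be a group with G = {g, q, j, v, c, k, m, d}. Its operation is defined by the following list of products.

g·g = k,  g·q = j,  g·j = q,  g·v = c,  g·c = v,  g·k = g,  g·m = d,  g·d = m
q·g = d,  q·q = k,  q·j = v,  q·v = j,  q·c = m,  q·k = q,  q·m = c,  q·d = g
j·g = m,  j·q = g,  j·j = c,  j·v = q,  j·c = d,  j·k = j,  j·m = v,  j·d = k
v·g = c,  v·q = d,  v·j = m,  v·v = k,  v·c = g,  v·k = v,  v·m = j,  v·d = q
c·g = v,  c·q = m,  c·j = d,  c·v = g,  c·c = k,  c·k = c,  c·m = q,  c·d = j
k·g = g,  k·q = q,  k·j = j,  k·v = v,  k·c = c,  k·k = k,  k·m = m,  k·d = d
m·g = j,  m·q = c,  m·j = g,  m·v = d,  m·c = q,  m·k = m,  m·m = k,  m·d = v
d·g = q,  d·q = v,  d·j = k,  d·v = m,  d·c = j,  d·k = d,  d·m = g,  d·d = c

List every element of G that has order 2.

{c, g, m, q, v}

Identity is k. Compute the order of each non-identity element by repeated multiplication:
  g: g → k  (order 2)
  q: q → k  (order 2)
  j: j → c → d → k  (order 4)
  v: v → k  (order 2)
  c: c → k  (order 2)
  m: m → k  (order 2)
  d: d → c → j → k  (order 4)
Elements of order 2: {c, g, m, q, v}.
(Structurally, G here is isomorphic to the dihedral group D_4.)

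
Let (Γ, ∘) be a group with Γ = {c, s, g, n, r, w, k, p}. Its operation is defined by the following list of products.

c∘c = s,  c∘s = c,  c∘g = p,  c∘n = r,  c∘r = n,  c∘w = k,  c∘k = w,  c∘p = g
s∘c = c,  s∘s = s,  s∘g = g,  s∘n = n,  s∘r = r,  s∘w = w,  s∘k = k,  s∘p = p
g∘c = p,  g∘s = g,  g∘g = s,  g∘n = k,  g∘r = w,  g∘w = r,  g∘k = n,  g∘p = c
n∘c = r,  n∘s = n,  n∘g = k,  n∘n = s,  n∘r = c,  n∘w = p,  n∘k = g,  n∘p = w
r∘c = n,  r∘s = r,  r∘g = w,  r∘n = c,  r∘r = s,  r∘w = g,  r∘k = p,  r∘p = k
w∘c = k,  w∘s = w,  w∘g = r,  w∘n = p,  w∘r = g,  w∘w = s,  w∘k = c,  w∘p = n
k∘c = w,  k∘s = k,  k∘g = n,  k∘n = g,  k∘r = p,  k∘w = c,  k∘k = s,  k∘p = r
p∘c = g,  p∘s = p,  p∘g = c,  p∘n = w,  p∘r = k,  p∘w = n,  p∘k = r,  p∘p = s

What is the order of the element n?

2

The identity element is s (its row matches the header).
n^1 = n
n^2 = n ∘ n = s
The first power of n equal to the identity is n^2, so ord(n) = 2.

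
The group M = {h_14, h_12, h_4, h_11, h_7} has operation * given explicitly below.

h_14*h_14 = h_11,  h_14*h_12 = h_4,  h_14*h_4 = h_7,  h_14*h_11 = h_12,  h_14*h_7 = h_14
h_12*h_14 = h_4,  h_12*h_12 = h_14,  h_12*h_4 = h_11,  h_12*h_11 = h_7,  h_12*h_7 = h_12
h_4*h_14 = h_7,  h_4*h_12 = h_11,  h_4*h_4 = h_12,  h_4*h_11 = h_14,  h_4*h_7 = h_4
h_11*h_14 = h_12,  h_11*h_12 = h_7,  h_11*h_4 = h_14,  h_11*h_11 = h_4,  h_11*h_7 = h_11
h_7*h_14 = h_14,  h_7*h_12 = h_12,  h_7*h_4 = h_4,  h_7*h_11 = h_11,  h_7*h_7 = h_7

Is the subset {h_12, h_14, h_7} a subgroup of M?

No

h_14 * h_14 = h_11, which is not in {h_12, h_14, h_7}.
The subset is not closed under *, so it is not a subgroup.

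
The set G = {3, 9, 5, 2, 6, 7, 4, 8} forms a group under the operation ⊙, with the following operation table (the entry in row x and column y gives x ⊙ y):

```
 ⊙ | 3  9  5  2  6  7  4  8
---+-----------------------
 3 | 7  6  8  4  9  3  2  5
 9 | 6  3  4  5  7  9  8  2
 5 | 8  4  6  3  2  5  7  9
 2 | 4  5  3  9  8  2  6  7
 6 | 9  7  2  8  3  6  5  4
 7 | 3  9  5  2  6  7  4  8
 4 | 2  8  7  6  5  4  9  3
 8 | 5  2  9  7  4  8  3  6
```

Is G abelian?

Check whether the table is symmetric across its main diagonal.
Every entry (row x, col y) equals the entry (row y, col x), so G is abelian.

Yes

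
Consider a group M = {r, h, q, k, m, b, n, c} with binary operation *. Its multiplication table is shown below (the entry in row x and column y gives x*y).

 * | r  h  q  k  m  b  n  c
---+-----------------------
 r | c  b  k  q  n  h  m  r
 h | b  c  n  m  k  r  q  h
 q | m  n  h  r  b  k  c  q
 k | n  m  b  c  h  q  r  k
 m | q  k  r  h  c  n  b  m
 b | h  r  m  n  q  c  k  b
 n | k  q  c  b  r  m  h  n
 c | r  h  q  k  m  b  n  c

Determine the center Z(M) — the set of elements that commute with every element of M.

{c, h}

An element z is central iff its row equals its column in the table.
For q: q*b = k ≠ m = b*q, so q ∉ Z.
Checking each element this way leaves Z(M) = {c, h}.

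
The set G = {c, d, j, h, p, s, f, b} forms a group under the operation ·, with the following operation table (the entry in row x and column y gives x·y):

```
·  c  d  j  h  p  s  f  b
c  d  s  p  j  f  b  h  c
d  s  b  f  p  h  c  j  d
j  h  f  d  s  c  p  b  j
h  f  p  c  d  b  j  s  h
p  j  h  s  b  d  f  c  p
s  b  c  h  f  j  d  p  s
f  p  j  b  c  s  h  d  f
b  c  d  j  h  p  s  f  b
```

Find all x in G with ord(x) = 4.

{c, f, h, j, p, s}

Identity is b. Compute the order of each non-identity element by repeated multiplication:
  c: c → d → s → b  (order 4)
  d: d → b  (order 2)
  j: j → d → f → b  (order 4)
  h: h → d → p → b  (order 4)
  p: p → d → h → b  (order 4)
  s: s → d → c → b  (order 4)
  f: f → d → j → b  (order 4)
Elements of order 4: {c, f, h, j, p, s}.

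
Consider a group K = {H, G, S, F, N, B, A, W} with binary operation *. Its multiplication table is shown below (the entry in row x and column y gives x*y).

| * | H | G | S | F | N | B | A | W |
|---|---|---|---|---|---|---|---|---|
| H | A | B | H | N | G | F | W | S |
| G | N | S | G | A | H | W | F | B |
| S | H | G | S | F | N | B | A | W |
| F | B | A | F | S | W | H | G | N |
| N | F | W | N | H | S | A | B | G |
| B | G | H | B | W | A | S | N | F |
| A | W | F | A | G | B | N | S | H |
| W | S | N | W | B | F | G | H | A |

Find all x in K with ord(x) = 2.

{A, B, F, G, N}

Identity is S. Compute the order of each non-identity element by repeated multiplication:
  H: H → A → W → S  (order 4)
  G: G → S  (order 2)
  F: F → S  (order 2)
  N: N → S  (order 2)
  B: B → S  (order 2)
  A: A → S  (order 2)
  W: W → A → H → S  (order 4)
Elements of order 2: {A, B, F, G, N}.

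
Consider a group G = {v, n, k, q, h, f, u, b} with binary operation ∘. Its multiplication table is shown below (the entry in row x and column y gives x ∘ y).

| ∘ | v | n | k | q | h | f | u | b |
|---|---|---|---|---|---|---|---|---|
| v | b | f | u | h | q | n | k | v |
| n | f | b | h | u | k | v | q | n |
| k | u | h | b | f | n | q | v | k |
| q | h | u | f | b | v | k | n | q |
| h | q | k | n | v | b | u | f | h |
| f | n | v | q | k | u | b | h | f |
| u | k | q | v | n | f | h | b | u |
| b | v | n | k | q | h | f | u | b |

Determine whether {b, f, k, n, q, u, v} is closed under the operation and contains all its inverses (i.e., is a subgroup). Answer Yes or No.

u ∘ f = h, which is not in {b, f, k, n, q, u, v}.
The subset is not closed under ∘, so it is not a subgroup.

No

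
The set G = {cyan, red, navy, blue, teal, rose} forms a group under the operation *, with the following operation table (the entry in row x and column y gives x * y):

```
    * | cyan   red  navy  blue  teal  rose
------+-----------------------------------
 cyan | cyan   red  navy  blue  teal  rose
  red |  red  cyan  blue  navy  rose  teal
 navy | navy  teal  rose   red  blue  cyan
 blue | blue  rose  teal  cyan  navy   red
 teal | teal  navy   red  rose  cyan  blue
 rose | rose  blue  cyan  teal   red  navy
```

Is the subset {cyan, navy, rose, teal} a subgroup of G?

navy * teal = blue, which is not in {cyan, navy, rose, teal}.
The subset is not closed under *, so it is not a subgroup.

No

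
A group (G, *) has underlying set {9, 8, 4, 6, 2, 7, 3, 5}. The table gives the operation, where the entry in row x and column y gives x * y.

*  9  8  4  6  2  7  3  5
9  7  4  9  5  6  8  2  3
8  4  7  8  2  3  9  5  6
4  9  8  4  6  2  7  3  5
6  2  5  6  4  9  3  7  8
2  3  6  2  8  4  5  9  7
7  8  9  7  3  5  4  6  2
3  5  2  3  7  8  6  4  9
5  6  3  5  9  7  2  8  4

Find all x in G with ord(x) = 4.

Identity is 4. Compute the order of each non-identity element by repeated multiplication:
  9: 9 → 7 → 8 → 4  (order 4)
  8: 8 → 7 → 9 → 4  (order 4)
  6: 6 → 4  (order 2)
  2: 2 → 4  (order 2)
  7: 7 → 4  (order 2)
  3: 3 → 4  (order 2)
  5: 5 → 4  (order 2)
Elements of order 4: {8, 9}.

{8, 9}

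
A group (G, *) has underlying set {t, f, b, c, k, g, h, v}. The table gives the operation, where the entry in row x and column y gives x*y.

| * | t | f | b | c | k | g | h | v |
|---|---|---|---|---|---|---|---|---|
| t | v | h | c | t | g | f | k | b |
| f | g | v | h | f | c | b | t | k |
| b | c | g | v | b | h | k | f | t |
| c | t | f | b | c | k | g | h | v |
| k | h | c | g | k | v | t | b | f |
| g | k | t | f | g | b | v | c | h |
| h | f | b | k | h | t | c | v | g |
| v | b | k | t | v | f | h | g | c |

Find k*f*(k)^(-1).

f

The identity is c. In row k, the entry c sits in column f, so k^(-1) = f.
k*f = c
c*f = f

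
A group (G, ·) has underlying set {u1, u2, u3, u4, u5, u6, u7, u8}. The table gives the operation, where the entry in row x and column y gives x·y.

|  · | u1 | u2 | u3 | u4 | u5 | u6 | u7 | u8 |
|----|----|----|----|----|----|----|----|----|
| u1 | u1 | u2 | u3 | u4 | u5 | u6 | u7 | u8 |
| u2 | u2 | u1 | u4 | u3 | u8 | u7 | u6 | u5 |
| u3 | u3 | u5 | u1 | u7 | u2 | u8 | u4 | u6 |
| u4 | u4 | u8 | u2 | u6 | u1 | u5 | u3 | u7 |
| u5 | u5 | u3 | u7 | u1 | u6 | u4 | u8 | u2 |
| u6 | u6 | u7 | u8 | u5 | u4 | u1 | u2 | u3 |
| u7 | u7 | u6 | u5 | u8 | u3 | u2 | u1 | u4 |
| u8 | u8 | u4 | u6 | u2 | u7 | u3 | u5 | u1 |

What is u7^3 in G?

u7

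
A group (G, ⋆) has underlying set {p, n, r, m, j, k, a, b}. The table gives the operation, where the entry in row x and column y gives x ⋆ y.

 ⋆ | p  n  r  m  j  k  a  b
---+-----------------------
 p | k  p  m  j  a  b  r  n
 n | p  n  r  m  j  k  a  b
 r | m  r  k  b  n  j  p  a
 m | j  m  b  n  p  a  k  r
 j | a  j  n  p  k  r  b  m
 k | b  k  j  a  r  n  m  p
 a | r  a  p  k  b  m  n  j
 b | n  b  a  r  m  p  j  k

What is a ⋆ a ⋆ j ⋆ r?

a ⋆ a = n
n ⋆ j = j
j ⋆ r = n

n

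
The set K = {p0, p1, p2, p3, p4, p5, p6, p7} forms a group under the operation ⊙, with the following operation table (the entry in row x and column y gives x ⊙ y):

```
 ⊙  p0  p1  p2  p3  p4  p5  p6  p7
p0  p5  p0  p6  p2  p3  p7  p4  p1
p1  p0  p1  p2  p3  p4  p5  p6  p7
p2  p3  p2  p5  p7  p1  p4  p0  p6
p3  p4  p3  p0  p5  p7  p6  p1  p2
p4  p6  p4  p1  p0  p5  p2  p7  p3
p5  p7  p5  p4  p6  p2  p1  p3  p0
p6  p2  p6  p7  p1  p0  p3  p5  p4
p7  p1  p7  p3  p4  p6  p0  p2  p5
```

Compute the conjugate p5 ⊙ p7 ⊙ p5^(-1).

The identity is p1. In row p5, the entry p1 sits in column p5, so p5^(-1) = p5.
p5 ⊙ p7 = p0
p0 ⊙ p5 = p7
(Structurally, K here is isomorphic to the quaternion group Q_8.)

p7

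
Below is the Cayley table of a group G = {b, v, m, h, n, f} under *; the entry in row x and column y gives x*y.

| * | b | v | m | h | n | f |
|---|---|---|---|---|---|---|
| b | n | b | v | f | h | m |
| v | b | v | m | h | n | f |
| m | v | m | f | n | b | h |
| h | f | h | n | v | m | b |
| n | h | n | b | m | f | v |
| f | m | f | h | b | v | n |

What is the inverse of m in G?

First locate the identity: row v matches the header, so v is the identity.
Scan row m for v: m*b = v. Hence m^(-1) = b.

b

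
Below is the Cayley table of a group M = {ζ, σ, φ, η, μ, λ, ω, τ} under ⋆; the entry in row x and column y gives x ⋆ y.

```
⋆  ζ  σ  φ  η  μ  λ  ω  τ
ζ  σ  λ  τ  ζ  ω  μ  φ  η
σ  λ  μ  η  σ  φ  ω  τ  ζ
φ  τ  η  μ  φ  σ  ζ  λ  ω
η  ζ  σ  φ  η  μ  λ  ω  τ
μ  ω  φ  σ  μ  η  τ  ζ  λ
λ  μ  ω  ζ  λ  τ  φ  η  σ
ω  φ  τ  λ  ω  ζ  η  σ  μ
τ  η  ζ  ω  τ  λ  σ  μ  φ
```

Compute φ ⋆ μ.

σ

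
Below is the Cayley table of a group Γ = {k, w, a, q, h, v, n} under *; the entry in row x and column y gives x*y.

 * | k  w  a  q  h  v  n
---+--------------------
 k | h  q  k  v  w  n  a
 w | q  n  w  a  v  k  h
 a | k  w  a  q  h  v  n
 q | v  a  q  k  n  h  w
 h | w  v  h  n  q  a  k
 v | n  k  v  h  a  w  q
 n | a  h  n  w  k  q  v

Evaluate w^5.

w^1 = w
w^2 = w*w = n
w^3 = n*w = h
w^4 = h*w = v
w^5 = v*w = k

k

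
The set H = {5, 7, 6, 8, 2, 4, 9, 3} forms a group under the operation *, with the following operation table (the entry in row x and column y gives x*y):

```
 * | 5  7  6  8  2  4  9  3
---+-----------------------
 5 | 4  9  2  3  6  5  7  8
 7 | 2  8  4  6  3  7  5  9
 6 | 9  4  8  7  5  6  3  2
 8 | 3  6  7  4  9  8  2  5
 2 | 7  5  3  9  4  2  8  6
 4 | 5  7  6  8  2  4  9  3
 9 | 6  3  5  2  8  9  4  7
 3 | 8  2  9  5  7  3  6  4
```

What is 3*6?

9

Read row 3, column 6: 3*6 = 9.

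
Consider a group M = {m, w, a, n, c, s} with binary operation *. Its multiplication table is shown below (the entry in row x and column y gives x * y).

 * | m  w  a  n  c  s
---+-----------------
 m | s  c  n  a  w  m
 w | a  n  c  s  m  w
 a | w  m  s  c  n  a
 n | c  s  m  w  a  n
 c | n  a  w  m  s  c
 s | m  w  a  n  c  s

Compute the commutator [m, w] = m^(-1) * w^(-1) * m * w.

Identity is s; from the table m^(-1) = m and w^(-1) = n.
m * n = a
a * m = w
w * w = n

n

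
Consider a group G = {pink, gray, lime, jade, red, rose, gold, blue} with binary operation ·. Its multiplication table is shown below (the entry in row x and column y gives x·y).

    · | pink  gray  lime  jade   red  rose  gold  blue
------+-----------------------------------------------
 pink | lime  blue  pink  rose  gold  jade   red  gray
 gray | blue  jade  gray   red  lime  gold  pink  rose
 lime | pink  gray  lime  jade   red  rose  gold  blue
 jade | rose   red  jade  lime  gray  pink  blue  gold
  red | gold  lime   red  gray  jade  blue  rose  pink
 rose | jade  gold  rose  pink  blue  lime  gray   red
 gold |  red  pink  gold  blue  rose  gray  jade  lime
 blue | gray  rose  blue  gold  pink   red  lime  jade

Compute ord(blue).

The identity element is lime (its row matches the header).
blue^1 = blue
blue^2 = blue·blue = jade
blue^3 = jade·blue = gold
blue^4 = gold·blue = lime
The first power of blue equal to the identity is blue^4, so ord(blue) = 4.

4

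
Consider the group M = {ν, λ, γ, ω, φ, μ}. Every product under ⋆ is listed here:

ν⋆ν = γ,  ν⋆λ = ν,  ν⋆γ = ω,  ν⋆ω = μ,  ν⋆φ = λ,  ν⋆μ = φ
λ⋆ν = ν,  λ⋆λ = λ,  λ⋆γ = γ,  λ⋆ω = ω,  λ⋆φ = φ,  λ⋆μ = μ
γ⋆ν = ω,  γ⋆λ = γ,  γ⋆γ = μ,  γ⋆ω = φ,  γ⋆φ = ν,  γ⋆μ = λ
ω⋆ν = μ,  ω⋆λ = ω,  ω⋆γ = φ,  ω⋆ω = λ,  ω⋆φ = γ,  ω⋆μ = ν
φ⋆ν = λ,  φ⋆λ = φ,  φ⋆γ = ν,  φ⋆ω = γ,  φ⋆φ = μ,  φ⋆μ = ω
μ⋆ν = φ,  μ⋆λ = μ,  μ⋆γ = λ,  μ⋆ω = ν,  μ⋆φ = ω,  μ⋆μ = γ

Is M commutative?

Check whether the table is symmetric across its main diagonal.
Every entry (row x, col y) equals the entry (row y, col x), so M is abelian.

Yes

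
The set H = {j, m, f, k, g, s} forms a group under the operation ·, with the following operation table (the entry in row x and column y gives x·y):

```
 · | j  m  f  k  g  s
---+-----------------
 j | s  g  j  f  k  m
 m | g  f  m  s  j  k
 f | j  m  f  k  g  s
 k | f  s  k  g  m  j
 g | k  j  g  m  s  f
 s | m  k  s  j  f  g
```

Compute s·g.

f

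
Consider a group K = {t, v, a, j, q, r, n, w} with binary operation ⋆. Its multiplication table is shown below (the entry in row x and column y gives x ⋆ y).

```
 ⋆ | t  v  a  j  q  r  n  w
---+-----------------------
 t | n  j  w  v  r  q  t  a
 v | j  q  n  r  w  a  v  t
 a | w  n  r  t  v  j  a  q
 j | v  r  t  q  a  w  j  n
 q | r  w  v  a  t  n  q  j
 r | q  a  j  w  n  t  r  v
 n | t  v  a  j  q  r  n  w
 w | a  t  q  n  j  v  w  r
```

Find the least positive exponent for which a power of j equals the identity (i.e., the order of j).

The identity element is n (its row matches the header).
j^1 = j
j^2 = j ⋆ j = q
j^3 = q ⋆ j = a
j^4 = a ⋆ j = t
j^5 = t ⋆ j = v
j^6 = v ⋆ j = r
j^7 = r ⋆ j = w
j^8 = w ⋆ j = n
The first power of j equal to the identity is j^8, so ord(j) = 8.
(Structurally, K here is isomorphic to the cyclic group Z_8.)

8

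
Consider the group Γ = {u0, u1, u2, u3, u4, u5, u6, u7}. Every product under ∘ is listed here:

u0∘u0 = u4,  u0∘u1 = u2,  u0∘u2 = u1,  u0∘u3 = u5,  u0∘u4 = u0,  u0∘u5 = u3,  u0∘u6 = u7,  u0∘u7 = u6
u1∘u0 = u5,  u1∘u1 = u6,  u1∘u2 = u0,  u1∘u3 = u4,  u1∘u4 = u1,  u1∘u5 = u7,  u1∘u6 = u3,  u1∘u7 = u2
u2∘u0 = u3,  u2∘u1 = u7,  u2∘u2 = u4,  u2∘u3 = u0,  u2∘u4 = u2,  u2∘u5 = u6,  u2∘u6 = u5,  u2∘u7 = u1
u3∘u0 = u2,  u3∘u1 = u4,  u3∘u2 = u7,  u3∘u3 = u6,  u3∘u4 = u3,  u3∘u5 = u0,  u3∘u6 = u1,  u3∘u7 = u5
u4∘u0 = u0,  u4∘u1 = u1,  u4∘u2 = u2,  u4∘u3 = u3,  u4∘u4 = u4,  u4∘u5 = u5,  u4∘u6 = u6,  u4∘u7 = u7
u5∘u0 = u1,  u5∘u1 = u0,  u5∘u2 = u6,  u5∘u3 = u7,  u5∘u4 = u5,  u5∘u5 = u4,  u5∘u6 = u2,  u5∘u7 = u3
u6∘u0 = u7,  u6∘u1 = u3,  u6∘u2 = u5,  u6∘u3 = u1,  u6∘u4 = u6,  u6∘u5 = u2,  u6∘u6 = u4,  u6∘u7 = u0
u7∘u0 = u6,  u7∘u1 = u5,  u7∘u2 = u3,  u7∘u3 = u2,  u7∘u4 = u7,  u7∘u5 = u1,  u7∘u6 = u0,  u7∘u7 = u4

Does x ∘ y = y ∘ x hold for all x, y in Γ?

No

u3 ∘ u2 = u7 but u2 ∘ u3 = u0.
Since u3 and u2 do not commute, Γ is not abelian.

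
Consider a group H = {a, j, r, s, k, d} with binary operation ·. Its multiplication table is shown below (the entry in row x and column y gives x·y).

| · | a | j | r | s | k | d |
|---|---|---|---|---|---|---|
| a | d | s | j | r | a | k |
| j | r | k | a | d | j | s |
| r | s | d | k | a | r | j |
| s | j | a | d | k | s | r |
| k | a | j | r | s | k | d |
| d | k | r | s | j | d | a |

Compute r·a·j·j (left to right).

r·a = s
s·j = a
a·j = s

s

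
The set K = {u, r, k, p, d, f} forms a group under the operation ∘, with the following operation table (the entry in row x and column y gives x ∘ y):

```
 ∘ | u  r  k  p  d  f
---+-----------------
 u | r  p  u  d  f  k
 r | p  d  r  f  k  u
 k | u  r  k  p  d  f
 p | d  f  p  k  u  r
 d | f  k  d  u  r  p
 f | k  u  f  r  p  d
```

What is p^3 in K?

p^1 = p
p^2 = p ∘ p = k
p^3 = k ∘ p = p

p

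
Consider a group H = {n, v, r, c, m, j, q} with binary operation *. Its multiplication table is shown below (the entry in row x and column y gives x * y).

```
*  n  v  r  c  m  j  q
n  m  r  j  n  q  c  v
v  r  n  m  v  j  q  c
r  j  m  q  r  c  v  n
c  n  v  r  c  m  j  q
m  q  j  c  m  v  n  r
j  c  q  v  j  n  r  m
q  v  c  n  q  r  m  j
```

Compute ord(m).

The identity element is c (its row matches the header).
m^1 = m
m^2 = m * m = v
m^3 = v * m = j
m^4 = j * m = n
m^5 = n * m = q
m^6 = q * m = r
m^7 = r * m = c
The first power of m equal to the identity is m^7, so ord(m) = 7.

7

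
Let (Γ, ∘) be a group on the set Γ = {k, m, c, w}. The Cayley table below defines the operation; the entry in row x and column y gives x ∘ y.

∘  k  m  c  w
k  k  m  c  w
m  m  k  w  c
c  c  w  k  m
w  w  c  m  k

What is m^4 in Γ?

m^1 = m
m^2 = m ∘ m = k
m^3 = k ∘ m = m
m^4 = m ∘ m = k

k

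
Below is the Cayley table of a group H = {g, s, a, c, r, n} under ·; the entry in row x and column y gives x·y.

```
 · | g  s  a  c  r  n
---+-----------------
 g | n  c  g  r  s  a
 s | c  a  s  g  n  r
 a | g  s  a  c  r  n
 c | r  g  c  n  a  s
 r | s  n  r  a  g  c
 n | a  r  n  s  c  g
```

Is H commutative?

Check whether the table is symmetric across its main diagonal.
Every entry (row x, col y) equals the entry (row y, col x), so H is abelian.

Yes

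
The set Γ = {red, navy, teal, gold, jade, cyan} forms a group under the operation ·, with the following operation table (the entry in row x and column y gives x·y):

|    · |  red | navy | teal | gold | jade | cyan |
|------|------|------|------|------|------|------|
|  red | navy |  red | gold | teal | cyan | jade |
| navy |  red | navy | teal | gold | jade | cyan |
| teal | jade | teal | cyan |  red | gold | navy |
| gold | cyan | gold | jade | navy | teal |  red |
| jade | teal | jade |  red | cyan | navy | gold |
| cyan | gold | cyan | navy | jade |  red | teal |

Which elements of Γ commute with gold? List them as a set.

Compare row gold with column gold entry by entry.
red·gold = teal but gold·red = cyan, so red does not.
Collecting the elements that commute with gold: C(gold) = {gold, navy}.

{gold, navy}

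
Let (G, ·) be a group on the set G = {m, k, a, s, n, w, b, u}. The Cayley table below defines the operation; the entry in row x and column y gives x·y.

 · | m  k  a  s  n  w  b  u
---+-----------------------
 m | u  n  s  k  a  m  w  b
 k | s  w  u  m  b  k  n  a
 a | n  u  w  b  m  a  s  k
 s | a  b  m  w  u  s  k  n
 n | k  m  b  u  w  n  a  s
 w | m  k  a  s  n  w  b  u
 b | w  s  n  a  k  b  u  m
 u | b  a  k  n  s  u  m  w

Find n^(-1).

First locate the identity: row w matches the header, so w is the identity.
Scan row n for w: n·n = w. Hence n^(-1) = n.
(Structurally, G here is isomorphic to the dihedral group D_4.)

n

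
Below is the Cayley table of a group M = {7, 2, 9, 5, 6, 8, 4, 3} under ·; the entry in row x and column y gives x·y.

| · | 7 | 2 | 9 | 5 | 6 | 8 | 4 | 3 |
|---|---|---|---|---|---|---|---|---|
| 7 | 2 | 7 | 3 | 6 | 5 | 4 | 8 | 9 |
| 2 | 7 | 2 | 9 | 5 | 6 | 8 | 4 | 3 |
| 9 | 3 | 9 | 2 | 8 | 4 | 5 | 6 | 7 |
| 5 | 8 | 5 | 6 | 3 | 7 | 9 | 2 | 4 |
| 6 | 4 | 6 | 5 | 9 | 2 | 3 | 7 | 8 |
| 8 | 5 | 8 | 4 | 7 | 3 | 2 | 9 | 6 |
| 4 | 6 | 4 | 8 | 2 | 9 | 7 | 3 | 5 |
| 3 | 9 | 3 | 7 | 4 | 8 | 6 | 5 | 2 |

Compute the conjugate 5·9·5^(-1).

The identity is 2. In row 5, the entry 2 sits in column 4, so 5^(-1) = 4.
5·9 = 6
6·4 = 7

7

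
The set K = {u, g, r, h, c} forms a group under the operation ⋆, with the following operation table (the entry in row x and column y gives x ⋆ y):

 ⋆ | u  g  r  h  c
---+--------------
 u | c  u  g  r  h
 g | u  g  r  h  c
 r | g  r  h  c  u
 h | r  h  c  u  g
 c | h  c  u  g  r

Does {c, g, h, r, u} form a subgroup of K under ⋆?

Yes

{c, g, h, r, u} contains the identity g.
Checking products: every product of two elements of {c, g, h, r, u} (read from the table) lies in {c, g, h, r, u}, so the set is closed.
In a finite group, a nonempty closed subset is a subgroup. So {c, g, h, r, u} ≤ K.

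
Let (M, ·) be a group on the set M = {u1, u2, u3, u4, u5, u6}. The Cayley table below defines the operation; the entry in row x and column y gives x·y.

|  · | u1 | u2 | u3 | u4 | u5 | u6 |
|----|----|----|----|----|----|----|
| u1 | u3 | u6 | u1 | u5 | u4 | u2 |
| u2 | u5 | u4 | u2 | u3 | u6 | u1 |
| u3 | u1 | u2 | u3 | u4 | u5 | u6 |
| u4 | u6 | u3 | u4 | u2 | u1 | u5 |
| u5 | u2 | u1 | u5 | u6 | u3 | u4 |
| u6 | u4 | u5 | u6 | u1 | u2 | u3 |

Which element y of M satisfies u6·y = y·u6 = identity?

u6

First locate the identity: row u3 matches the header, so u3 is the identity.
Scan row u6 for u3: u6·u6 = u3. Hence u6^(-1) = u6.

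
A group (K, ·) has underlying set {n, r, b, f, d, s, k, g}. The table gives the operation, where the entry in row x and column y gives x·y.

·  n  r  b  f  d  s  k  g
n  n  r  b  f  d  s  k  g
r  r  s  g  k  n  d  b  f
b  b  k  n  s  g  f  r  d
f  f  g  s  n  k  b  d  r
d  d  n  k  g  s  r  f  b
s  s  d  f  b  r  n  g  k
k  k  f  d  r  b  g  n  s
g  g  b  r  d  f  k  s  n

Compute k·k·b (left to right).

k·k = n
n·b = b

b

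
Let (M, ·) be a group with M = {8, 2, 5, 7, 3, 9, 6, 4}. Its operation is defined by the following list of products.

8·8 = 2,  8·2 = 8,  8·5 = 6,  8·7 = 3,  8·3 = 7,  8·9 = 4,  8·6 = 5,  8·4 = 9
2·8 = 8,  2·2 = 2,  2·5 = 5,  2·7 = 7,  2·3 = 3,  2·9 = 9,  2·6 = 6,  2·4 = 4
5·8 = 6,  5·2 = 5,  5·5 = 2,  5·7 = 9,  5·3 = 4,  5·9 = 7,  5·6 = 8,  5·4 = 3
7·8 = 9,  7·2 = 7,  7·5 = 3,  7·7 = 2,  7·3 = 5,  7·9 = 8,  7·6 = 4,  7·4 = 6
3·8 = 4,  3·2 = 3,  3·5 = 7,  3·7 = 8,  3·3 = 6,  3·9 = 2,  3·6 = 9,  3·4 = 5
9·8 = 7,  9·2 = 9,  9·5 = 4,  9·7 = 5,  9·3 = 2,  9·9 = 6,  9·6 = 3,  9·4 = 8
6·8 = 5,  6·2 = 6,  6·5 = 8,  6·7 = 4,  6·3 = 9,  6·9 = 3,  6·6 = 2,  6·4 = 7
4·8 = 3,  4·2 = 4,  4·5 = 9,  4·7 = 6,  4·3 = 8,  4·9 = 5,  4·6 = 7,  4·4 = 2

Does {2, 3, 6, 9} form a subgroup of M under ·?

Yes

{2, 3, 6, 9} contains the identity 2.
Checking products: every product of two elements of {2, 3, 6, 9} (read from the table) lies in {2, 3, 6, 9}, so the set is closed.
In a finite group, a nonempty closed subset is a subgroup. So {2, 3, 6, 9} ≤ M.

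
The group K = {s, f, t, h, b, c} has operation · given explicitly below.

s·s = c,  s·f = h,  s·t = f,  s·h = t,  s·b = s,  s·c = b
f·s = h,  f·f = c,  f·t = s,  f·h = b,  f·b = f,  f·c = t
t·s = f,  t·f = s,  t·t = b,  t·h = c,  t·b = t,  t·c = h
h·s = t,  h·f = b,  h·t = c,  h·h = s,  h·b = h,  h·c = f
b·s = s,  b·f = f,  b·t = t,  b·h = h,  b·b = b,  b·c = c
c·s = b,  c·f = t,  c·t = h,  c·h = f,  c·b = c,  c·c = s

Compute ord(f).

The identity element is b (its row matches the header).
f^1 = f
f^2 = f·f = c
f^3 = c·f = t
f^4 = t·f = s
f^5 = s·f = h
f^6 = h·f = b
The first power of f equal to the identity is f^6, so ord(f) = 6.

6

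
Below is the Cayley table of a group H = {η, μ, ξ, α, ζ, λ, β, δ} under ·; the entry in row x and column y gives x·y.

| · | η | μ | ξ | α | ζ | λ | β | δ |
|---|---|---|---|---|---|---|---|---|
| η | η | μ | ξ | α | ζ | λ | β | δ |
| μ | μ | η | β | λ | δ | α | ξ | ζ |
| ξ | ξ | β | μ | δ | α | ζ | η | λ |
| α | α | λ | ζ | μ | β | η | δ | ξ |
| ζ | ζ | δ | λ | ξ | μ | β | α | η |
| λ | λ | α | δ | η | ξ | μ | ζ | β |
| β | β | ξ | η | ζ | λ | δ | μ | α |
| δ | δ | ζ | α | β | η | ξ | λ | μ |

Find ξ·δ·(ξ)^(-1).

ζ

The identity is η. In row ξ, the entry η sits in column β, so ξ^(-1) = β.
ξ·δ = λ
λ·β = ζ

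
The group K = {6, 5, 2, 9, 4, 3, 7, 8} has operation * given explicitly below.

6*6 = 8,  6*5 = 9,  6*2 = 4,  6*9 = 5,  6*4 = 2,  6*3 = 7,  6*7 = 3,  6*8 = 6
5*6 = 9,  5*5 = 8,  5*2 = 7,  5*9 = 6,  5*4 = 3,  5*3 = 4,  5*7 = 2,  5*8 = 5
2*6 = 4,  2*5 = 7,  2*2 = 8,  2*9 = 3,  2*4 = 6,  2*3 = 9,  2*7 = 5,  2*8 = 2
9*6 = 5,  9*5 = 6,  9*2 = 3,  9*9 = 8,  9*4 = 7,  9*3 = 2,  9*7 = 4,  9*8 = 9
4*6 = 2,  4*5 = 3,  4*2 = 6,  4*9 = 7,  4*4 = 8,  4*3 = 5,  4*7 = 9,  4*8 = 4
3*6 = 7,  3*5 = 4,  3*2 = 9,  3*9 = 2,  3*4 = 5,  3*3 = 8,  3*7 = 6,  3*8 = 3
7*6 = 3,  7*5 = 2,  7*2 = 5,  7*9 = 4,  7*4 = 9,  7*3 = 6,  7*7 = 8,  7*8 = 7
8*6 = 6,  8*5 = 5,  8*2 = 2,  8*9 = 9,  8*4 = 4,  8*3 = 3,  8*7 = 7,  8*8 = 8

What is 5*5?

8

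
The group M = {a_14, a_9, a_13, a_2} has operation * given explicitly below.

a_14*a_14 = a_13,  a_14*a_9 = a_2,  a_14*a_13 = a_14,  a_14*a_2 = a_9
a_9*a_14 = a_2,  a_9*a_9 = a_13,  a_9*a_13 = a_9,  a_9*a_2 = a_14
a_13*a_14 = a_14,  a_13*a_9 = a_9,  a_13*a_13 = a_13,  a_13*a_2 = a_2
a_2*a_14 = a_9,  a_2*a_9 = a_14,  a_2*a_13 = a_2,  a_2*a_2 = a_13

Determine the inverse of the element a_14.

First locate the identity: row a_13 matches the header, so a_13 is the identity.
Scan row a_14 for a_13: a_14 * a_14 = a_13. Hence a_14^(-1) = a_14.
(Structurally, M here is isomorphic to the Klein four-group V_4.)

a_14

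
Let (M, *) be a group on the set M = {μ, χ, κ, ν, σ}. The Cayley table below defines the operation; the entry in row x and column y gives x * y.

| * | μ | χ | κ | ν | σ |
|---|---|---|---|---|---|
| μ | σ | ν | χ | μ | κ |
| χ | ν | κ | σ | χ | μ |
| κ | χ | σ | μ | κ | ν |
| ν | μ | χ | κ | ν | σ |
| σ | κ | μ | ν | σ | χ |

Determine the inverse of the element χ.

First locate the identity: row ν matches the header, so ν is the identity.
Scan row χ for ν: χ * μ = ν. Hence χ^(-1) = μ.

μ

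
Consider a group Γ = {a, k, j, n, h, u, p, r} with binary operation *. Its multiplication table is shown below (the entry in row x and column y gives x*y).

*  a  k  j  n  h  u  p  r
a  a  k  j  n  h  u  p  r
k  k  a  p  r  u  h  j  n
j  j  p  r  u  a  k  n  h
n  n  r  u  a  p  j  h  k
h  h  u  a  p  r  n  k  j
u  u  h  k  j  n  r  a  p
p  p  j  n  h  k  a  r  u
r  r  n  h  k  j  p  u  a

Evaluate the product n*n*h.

n*n = a
a*h = h

h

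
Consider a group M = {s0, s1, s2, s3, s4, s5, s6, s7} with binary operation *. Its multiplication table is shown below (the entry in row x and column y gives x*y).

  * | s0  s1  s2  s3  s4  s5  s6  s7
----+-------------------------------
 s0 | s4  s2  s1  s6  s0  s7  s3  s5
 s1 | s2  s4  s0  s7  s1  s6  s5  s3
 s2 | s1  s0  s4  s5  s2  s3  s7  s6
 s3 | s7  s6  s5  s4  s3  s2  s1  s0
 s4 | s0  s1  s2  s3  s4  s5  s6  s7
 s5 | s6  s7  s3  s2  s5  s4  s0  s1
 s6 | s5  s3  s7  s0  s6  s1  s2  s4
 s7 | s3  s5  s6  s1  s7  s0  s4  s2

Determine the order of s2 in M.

2

The identity element is s4 (its row matches the header).
s2^1 = s2
s2^2 = s2*s2 = s4
The first power of s2 equal to the identity is s2^2, so ord(s2) = 2.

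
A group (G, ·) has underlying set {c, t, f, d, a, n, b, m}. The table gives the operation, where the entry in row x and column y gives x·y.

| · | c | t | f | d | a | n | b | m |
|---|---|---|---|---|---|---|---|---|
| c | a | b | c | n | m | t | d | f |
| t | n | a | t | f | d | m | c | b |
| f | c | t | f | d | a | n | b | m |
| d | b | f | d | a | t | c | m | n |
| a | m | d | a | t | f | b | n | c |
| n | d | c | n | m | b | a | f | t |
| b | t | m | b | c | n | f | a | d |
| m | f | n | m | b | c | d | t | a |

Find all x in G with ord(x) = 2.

{a}

Identity is f. Compute the order of each non-identity element by repeated multiplication:
  c: c → a → m → f  (order 4)
  t: t → a → d → f  (order 4)
  d: d → a → t → f  (order 4)
  a: a → f  (order 2)
  n: n → a → b → f  (order 4)
  b: b → a → n → f  (order 4)
  m: m → a → c → f  (order 4)
Elements of order 2: {a}.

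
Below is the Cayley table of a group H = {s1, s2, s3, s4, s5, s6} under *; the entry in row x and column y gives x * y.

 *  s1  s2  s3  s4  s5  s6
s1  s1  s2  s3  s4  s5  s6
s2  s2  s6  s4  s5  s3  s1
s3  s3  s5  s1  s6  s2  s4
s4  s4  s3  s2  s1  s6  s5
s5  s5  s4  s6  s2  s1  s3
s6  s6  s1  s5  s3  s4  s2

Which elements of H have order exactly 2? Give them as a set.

Identity is s1. Compute the order of each non-identity element by repeated multiplication:
  s2: s2 → s6 → s1  (order 3)
  s3: s3 → s1  (order 2)
  s4: s4 → s1  (order 2)
  s5: s5 → s1  (order 2)
  s6: s6 → s2 → s1  (order 3)
Elements of order 2: {s3, s4, s5}.

{s3, s4, s5}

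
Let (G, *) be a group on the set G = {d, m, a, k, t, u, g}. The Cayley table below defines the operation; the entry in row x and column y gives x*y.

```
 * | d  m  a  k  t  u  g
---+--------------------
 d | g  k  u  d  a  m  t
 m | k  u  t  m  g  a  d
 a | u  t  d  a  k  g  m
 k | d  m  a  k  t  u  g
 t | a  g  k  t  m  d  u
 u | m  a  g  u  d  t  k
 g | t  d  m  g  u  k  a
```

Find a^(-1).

t

First locate the identity: row k matches the header, so k is the identity.
Scan row a for k: a*t = k. Hence a^(-1) = t.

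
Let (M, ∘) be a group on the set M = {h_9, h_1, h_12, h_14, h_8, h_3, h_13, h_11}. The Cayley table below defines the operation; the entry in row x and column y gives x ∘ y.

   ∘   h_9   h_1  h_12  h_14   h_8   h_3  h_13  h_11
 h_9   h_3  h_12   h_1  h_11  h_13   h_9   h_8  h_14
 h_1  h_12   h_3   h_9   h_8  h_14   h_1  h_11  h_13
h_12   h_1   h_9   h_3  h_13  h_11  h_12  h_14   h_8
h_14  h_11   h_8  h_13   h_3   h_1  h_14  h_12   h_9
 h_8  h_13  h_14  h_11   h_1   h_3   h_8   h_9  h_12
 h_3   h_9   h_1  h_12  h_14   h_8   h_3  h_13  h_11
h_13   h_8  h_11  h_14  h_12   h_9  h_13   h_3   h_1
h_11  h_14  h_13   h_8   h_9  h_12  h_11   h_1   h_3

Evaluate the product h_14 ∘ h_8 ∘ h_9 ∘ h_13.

h_14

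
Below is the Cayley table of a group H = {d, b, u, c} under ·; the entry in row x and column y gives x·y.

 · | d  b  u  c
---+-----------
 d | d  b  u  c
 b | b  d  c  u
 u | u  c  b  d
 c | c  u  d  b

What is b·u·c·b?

b·u = c
c·c = b
b·b = d
(Structurally, H here is isomorphic to the cyclic group Z_4.)

d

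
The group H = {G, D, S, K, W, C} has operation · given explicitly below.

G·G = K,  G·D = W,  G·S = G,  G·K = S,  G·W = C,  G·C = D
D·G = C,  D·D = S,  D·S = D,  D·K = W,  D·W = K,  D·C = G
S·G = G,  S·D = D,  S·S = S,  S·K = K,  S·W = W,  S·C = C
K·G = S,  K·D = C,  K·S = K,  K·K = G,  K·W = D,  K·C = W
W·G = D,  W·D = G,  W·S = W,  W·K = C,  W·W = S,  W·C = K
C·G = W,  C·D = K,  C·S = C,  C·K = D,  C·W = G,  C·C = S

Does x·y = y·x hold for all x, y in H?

No

K·D = C but D·K = W.
Since K and D do not commute, H is not abelian.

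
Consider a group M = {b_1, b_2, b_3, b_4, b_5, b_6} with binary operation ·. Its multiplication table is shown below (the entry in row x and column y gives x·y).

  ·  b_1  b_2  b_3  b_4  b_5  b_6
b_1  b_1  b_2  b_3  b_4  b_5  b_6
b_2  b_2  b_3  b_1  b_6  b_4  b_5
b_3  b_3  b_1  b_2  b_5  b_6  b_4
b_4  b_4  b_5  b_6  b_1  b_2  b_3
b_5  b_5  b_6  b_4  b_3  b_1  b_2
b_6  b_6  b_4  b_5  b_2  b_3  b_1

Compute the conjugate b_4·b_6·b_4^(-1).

The identity is b_1. In row b_4, the entry b_1 sits in column b_4, so b_4^(-1) = b_4.
b_4·b_6 = b_3
b_3·b_4 = b_5

b_5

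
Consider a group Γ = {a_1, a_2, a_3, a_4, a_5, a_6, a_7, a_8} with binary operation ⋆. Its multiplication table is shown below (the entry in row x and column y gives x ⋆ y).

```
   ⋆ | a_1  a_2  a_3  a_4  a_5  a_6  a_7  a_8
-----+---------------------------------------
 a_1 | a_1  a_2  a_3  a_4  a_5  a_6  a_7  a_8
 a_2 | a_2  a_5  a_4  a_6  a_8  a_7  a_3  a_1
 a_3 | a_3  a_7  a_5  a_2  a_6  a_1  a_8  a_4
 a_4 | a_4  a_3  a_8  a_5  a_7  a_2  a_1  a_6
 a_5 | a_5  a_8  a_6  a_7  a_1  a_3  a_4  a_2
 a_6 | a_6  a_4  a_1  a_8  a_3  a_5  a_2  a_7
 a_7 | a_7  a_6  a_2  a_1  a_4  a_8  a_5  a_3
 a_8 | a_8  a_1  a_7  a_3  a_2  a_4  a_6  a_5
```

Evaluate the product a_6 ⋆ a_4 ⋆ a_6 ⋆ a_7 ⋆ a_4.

a_4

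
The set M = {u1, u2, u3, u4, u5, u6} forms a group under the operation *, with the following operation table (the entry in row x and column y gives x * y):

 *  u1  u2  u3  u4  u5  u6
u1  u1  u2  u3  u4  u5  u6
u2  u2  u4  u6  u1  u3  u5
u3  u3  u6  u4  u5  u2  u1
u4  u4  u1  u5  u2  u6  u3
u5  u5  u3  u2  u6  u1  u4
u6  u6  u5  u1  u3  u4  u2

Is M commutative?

Yes

Check whether the table is symmetric across its main diagonal.
Every entry (row x, col y) equals the entry (row y, col x), so M is abelian.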